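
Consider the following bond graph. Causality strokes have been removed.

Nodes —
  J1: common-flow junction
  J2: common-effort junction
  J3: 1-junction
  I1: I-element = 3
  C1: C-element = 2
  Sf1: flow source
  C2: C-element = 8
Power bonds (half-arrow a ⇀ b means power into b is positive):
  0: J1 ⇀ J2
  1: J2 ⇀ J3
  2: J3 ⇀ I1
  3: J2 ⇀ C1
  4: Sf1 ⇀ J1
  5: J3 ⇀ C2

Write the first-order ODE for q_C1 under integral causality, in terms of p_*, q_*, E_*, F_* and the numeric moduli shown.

β4 stroke→Sf1  (Sf1: flow source, stroke at near end)
β0 stroke→J1  (J1: bond 4 brought flow, rest push out)
β2 stroke→I1  (I1: I, integral causality)
β1 stroke→J3  (common-f at J3 fixed by 2)
β5 stroke→J3  (1-jn J3 has f-setter on 2)
β3 stroke→J2  (closing 0-jn rule on J2)

dq_C1/dt = F_Sf1 - p_I1/3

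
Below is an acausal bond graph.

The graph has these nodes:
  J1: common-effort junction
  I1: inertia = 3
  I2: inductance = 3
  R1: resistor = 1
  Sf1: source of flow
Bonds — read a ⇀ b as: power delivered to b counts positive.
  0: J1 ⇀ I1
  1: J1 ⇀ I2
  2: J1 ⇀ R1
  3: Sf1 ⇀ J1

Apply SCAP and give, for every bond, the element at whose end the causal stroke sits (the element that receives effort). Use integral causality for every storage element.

bond 3 |Sf1  (Sf1 fixes flow; stroke at Sf1)
bond 0 |I1  (I1 integral (f out))
bond 1 |I2  (I2 outputs flow p/I2)
bond 2 |J1  (only one effort-in slot at J1)

b0 |I1
b1 |I2
b2 |J1
b3 |Sf1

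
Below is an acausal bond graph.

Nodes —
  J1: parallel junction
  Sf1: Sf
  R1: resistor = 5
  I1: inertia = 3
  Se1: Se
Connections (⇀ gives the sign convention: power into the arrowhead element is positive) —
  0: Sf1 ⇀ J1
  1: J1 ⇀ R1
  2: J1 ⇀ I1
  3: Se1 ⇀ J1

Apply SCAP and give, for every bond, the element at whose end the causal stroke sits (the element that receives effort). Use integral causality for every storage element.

bond 0 |Sf1  (Sf1 (Sf) sets flow on bond)
bond 3 |J1  (source Se1 imposes e)
bond 1 |R1  (common-e at J1 fixed by 3)
bond 2 |I1  (0-jn J1 has e-setter on 3)

bond 0 |Sf1
bond 1 |R1
bond 2 |I1
bond 3 |J1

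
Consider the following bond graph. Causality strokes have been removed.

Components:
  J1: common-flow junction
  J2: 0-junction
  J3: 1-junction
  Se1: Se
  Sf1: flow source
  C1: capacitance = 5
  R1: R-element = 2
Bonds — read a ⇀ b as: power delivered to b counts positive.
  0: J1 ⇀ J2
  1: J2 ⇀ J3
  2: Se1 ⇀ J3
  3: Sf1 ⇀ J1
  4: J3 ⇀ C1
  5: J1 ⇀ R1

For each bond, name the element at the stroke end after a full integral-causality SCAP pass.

β2 →J3  (Se1: effort source, stroke at far end)
β3 →Sf1  (Sf1 fixes flow; stroke at Sf1)
β0 →J1  (common-f at J1 fixed by 3)
β5 →J1  (J1: bond 3 brought flow, rest push out)
β1 →J2  (J2: last free bond brings effort in)
β4 →J3  (J3: bond 1 brought flow, rest push out)

bond 0 →J1
bond 1 →J2
bond 2 →J3
bond 3 →Sf1
bond 4 →J3
bond 5 →J1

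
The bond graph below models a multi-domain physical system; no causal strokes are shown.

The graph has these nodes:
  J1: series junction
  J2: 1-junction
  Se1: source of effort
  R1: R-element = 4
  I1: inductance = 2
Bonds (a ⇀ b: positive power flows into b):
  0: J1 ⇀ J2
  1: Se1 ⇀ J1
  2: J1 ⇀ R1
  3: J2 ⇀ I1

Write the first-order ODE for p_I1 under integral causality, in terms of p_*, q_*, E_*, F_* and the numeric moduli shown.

dp_I1/dt = E_Se1 - 2*p_I1

bond 1 |J1  (Se1 fixes effort; stroke away)
bond 3 |I1  (prefer integral on I1)
bond 0 |J2  (J2 flow already set via bond 3)
bond 2 |J1  (common-f at J1 fixed by 0)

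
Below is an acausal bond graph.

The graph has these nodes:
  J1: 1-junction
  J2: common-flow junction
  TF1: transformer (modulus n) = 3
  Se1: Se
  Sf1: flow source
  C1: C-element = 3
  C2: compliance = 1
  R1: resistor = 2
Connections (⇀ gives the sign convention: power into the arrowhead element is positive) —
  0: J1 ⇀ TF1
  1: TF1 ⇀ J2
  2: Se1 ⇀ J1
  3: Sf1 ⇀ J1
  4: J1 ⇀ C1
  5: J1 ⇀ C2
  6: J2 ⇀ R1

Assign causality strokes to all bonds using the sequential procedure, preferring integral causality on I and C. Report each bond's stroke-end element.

β0 |J1
β1 |TF1
β2 |J1
β3 |Sf1
β4 |J1
β5 |J1
β6 |J2

β2 stroke at J1  (Se1 fixes effort; stroke away)
β3 stroke at Sf1  (Sf1: flow source, stroke at near end)
β0 stroke at J1  (1-jn J1 has f-setter on 3)
β4 stroke at J1  (J1 flow already set via bond 3)
β5 stroke at J1  (common-f at J1 fixed by 3)
β1 stroke at TF1  (TF1 one-in-one-out from 0)
β6 stroke at J2  (J2: bond 1 brought flow, rest push out)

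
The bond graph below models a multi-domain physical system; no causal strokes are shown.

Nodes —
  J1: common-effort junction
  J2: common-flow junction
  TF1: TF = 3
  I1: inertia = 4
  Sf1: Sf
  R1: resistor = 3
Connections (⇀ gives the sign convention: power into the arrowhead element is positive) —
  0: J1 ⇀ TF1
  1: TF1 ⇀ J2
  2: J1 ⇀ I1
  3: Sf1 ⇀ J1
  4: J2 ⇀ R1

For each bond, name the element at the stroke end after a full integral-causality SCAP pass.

β0 →J1
β1 →TF1
β2 →I1
β3 →Sf1
β4 →J2

bond 3 →Sf1  (Sf1: flow source, stroke at near end)
bond 2 →I1  (I1 outputs flow p/I1)
bond 0 →J1  (only one effort-in slot at J1)
bond 1 →TF1  (TF1 one-in-one-out from 0)
bond 4 →J2  (J2: bond 1 brought flow, rest push out)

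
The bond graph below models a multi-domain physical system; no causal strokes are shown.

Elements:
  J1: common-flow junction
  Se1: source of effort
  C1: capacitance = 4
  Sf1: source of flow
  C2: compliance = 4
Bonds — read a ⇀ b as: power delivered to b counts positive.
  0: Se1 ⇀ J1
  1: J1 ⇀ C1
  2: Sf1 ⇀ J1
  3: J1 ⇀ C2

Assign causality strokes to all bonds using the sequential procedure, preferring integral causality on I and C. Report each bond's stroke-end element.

b0 →J1
b1 →J1
b2 →Sf1
b3 →J1

b0 |J1  (Se1 fixes effort; stroke away)
b2 |Sf1  (Sf1: flow source, stroke at near end)
b1 |J1  (1-jn J1 has f-setter on 2)
b3 |J1  (J1 flow already set via bond 2)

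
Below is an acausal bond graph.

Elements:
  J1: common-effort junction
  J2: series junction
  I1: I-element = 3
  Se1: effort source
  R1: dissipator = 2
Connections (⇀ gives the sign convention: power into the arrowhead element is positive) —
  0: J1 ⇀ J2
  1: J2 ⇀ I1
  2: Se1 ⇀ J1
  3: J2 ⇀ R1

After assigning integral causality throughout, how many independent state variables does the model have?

1  (I1 all integral)

bond 2 |J1  (Se1 (Se) sets effort on bond)
bond 0 |J2  (J1: bond 2 brought effort, rest push out)
bond 1 |I1  (I1: I, integral causality)
bond 3 |J2  (common-f at J2 fixed by 1)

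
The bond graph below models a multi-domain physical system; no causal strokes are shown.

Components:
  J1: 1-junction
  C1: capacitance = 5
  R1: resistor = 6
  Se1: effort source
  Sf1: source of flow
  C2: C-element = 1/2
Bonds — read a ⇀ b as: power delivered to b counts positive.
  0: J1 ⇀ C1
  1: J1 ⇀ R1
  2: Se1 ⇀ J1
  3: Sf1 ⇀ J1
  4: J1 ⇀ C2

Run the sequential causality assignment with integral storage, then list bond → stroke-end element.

#2 →J1  (source Se1 imposes e)
#3 →Sf1  (Sf1: flow source, stroke at near end)
#0 →J1  (J1 flow already set via bond 3)
#1 →J1  (1-jn J1 has f-setter on 3)
#4 →J1  (J1: bond 3 brought flow, rest push out)

bond 0 stroke→J1
bond 1 stroke→J1
bond 2 stroke→J1
bond 3 stroke→Sf1
bond 4 stroke→J1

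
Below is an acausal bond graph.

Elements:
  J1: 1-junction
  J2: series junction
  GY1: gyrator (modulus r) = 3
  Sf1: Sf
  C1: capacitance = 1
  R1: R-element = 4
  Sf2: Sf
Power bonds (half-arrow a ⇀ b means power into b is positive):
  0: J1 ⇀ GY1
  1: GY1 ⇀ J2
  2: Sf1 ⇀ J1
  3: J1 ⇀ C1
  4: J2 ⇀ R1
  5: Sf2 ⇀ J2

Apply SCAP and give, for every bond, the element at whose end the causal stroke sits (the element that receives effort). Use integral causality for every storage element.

bond 0 →J1
bond 1 →J2
bond 2 →Sf1
bond 3 →J1
bond 4 →J2
bond 5 →Sf2

#2 →Sf1  (Sf1: flow source, stroke at near end)
#5 →Sf2  (Sf2 (Sf) sets flow on bond)
#0 →J1  (J1: bond 2 brought flow, rest push out)
#3 →J1  (1-jn J1 has f-setter on 2)
#1 →J2  (J2: bond 5 brought flow, rest push out)
#4 →J2  (common-f at J2 fixed by 5)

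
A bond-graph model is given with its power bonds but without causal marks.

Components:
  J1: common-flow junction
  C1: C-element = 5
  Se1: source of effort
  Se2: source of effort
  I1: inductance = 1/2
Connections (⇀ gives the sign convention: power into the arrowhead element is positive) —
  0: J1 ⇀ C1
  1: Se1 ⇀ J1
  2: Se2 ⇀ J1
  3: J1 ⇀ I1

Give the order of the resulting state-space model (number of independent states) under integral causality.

bond 1 stroke→J1  (Se1: effort source, stroke at far end)
bond 2 stroke→J1  (Se2: effort source, stroke at far end)
bond 0 stroke→J1  (C1 integral (e out))
bond 3 stroke→I1  (closing 1-jn rule on J1)

2  (C1, I1 all integral)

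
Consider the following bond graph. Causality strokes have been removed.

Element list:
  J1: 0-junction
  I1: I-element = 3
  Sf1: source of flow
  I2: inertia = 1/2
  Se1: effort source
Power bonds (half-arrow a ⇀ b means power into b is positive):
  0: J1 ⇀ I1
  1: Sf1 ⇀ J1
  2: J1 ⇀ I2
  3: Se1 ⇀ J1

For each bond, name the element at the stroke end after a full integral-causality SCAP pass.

β0 →I1
β1 →Sf1
β2 →I2
β3 →J1

b1 stroke→Sf1  (source Sf1 imposes f)
b3 stroke→J1  (Se1 (Se) sets effort on bond)
b0 stroke→I1  (0-jn J1 has e-setter on 3)
b2 stroke→I2  (J1: bond 3 brought effort, rest push out)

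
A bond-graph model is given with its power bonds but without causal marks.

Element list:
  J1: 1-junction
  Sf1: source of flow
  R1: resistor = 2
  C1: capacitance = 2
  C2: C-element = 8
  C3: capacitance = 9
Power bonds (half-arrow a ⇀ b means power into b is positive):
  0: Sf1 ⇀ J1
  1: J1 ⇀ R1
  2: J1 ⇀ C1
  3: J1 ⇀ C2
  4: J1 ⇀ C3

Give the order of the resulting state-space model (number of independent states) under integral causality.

3  (C1, C2, C3 all integral)

bond 0 →Sf1  (Sf1: flow source, stroke at near end)
bond 1 →J1  (1-jn J1 has f-setter on 0)
bond 2 →J1  (J1 flow already set via bond 0)
bond 3 →J1  (J1 flow already set via bond 0)
bond 4 →J1  (common-f at J1 fixed by 0)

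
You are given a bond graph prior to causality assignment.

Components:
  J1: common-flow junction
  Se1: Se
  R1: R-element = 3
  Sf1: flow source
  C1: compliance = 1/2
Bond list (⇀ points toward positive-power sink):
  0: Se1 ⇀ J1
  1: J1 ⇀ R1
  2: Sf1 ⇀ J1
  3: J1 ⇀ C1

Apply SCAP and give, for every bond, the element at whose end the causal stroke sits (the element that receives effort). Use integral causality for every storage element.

#0 stroke at J1
#1 stroke at J1
#2 stroke at Sf1
#3 stroke at J1

β0 |J1  (Se1 (Se) sets effort on bond)
β2 |Sf1  (source Sf1 imposes f)
β1 |J1  (J1 flow already set via bond 2)
β3 |J1  (J1 flow already set via bond 2)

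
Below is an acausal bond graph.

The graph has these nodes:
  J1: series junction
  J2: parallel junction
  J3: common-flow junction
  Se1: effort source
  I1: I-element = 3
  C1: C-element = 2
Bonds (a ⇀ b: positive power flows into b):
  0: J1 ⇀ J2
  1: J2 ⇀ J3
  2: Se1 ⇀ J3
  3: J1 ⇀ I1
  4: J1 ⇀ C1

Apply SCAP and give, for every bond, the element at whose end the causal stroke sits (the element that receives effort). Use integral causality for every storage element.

bond 2 stroke→J3  (Se1 (Se) sets effort on bond)
bond 1 stroke→J2  (only one flow-in slot at J3)
bond 0 stroke→J1  (common-e at J2 fixed by 1)
bond 3 stroke→I1  (I1: I, integral causality)
bond 4 stroke→J1  (1-jn J1 has f-setter on 3)

bond 0 →J1
bond 1 →J2
bond 2 →J3
bond 3 →I1
bond 4 →J1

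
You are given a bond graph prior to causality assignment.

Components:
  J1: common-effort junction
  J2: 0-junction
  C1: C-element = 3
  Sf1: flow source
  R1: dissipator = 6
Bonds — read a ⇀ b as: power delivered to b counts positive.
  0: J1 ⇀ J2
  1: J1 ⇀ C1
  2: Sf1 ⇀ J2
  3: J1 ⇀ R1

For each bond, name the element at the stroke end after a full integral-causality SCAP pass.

#0 |J2
#1 |J1
#2 |Sf1
#3 |R1

b2 stroke at Sf1  (source Sf1 imposes f)
b0 stroke at J2  (J2: last free bond brings effort in)
b1 stroke at J1  (C1 outputs effort q/C1)
b3 stroke at R1  (common-e at J1 fixed by 1)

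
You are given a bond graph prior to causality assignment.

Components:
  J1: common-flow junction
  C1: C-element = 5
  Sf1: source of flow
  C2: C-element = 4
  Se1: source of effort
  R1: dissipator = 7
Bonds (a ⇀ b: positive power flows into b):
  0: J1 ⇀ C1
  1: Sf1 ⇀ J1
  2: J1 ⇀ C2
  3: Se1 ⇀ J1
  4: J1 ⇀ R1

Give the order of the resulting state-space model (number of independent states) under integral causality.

2  (C1, C2 all integral)

b1 |Sf1  (source Sf1 imposes f)
b3 |J1  (Se1 (Se) sets effort on bond)
b0 |J1  (1-jn J1 has f-setter on 1)
b2 |J1  (J1 flow already set via bond 1)
b4 |J1  (J1 flow already set via bond 1)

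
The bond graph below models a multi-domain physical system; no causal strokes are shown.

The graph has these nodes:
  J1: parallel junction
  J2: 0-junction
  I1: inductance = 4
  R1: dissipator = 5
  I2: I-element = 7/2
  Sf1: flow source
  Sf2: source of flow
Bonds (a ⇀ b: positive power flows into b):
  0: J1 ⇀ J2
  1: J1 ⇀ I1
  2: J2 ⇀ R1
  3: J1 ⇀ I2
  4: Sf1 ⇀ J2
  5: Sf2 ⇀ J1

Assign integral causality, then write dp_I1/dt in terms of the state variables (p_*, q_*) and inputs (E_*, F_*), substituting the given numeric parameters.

dp_I1/dt = 5*F_Sf1 + 5*F_Sf2 - 5*p_I1/4 - 10*p_I2/7

β4 →Sf1  (Sf1 fixes flow; stroke at Sf1)
β5 →Sf2  (Sf2: flow source, stroke at near end)
β1 →I1  (I1: I, integral causality)
β3 →I2  (I2 integral (f out))
β0 →J1  (closing 0-jn rule on J1)
β2 →J2  (closing 0-jn rule on J2)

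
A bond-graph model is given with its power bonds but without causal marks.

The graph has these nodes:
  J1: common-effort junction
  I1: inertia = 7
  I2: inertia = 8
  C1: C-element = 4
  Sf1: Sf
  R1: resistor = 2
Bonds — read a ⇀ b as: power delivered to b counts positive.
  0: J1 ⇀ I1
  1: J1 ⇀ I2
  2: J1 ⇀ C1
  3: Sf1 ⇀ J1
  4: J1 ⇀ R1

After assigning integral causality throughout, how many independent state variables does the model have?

3  (C1, I1, I2 all integral)

bond 3 stroke→Sf1  (Sf1 (Sf) sets flow on bond)
bond 0 stroke→I1  (I1: I, integral causality)
bond 1 stroke→I2  (I2 integral (f out))
bond 2 stroke→J1  (prefer integral on C1)
bond 4 stroke→R1  (J1 effort already set via bond 2)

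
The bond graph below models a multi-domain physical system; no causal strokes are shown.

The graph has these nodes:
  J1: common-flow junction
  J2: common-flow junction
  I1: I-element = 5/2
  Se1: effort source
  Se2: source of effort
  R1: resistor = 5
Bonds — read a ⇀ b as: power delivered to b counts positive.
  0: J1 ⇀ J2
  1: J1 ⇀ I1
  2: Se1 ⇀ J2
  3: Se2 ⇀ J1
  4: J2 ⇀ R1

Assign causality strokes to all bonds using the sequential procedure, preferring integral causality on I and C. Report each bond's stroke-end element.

b0 |J1
b1 |I1
b2 |J2
b3 |J1
b4 |J2

#2 stroke at J2  (Se1 fixes effort; stroke away)
#3 stroke at J1  (Se2 (Se) sets effort on bond)
#1 stroke at I1  (prefer integral on I1)
#0 stroke at J1  (J1 flow already set via bond 1)
#4 stroke at J2  (common-f at J2 fixed by 0)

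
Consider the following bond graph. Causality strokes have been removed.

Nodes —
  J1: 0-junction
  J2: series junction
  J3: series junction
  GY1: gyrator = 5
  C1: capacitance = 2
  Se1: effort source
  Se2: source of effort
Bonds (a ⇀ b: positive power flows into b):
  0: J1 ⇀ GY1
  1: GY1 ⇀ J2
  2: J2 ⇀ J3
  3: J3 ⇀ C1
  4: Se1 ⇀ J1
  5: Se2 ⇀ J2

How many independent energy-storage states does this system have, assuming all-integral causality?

1  (C1 all integral)

b4 stroke at J1  (Se1: effort source, stroke at far end)
b5 stroke at J2  (source Se2 imposes e)
b0 stroke at GY1  (J1 effort already set via bond 4)
b1 stroke at GY1  (GY1: gyrator matches bond 0)
b2 stroke at J2  (J2 flow already set via bond 1)
b3 stroke at J3  (common-f at J3 fixed by 2)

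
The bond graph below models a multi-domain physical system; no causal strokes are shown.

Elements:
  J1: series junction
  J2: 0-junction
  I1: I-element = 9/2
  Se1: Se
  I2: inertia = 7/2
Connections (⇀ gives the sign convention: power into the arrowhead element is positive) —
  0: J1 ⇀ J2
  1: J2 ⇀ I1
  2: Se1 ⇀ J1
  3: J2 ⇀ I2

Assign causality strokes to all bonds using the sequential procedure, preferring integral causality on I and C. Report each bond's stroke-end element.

β0 →J2
β1 →I1
β2 →J1
β3 →I2

bond 2 →J1  (Se1: effort source, stroke at far end)
bond 0 →J2  (closing 1-jn rule on J1)
bond 1 →I1  (J2: bond 0 brought effort, rest push out)
bond 3 →I2  (0-jn J2 has e-setter on 0)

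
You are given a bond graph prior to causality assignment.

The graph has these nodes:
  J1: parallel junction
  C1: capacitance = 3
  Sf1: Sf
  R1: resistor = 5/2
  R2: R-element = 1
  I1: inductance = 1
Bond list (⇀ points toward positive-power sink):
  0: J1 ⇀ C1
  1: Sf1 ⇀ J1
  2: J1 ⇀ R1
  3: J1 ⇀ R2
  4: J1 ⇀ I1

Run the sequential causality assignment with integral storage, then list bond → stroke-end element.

#1 stroke→Sf1  (source Sf1 imposes f)
#0 stroke→J1  (C1 integral (e out))
#2 stroke→R1  (common-e at J1 fixed by 0)
#3 stroke→R2  (J1 effort already set via bond 0)
#4 stroke→I1  (0-jn J1 has e-setter on 0)

β0 stroke→J1
β1 stroke→Sf1
β2 stroke→R1
β3 stroke→R2
β4 stroke→I1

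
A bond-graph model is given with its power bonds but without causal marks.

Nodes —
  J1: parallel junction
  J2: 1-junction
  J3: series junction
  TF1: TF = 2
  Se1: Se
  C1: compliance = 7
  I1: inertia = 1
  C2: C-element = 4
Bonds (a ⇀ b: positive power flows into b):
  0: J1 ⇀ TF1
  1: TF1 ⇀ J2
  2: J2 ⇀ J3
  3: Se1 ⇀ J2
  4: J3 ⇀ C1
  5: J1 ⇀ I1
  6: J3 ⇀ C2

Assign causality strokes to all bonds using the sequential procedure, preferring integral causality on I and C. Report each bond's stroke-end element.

bond 0 |J1
bond 1 |TF1
bond 2 |J2
bond 3 |J2
bond 4 |J3
bond 5 |I1
bond 6 |J3

bond 3 stroke at J2  (Se1 fixes effort; stroke away)
bond 4 stroke at J3  (C1 outputs effort q/C1)
bond 5 stroke at I1  (prefer integral on I1)
bond 0 stroke at J1  (only one effort-in slot at J1)
bond 1 stroke at TF1  (TF TF1: opposite of bond 0)
bond 2 stroke at J2  (J2: bond 1 brought flow, rest push out)
bond 6 stroke at J3  (1-jn J3 has f-setter on 2)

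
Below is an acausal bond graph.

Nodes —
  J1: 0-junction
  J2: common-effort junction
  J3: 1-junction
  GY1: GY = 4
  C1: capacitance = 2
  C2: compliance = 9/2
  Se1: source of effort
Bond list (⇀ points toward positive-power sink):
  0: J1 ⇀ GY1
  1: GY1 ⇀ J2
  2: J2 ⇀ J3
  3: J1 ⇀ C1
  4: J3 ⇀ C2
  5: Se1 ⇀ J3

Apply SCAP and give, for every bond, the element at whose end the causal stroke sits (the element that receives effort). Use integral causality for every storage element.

bond 5 →J3  (Se1 fixes effort; stroke away)
bond 3 →J1  (C1 integral (e out))
bond 0 →GY1  (J1 effort already set via bond 3)
bond 1 →GY1  (GY1: gyrator matches bond 0)
bond 2 →J2  (closing 0-jn rule on J2)
bond 4 →J3  (common-f at J3 fixed by 2)

β0 |GY1
β1 |GY1
β2 |J2
β3 |J1
β4 |J3
β5 |J3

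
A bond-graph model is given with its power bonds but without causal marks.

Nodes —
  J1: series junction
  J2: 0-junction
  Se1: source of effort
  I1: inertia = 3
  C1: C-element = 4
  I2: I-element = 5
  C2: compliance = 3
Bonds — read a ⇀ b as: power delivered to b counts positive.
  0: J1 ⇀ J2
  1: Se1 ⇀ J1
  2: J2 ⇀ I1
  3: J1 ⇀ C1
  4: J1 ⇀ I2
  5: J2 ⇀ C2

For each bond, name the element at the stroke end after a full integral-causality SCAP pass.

β0 stroke at J1
β1 stroke at J1
β2 stroke at I1
β3 stroke at J1
β4 stroke at I2
β5 stroke at J2

bond 1 →J1  (Se1: effort source, stroke at far end)
bond 2 →I1  (I1: I, integral causality)
bond 3 →J1  (C1 outputs effort q/C1)
bond 4 →I2  (I2: I, integral causality)
bond 0 →J1  (1-jn J1 has f-setter on 4)
bond 5 →J2  (only one effort-in slot at J2)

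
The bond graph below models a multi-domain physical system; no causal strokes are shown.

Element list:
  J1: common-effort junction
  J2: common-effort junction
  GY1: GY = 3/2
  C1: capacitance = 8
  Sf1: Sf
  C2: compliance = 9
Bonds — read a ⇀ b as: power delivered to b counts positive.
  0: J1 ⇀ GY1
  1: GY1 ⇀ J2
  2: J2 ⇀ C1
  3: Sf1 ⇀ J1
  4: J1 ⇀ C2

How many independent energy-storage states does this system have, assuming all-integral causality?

2  (C1, C2 all integral)

β3 stroke→Sf1  (Sf1: flow source, stroke at near end)
β2 stroke→J2  (C1: C, integral causality)
β1 stroke→GY1  (common-e at J2 fixed by 2)
β0 stroke→GY1  (GY1: gyrator matches bond 1)
β4 stroke→J1  (only one effort-in slot at J1)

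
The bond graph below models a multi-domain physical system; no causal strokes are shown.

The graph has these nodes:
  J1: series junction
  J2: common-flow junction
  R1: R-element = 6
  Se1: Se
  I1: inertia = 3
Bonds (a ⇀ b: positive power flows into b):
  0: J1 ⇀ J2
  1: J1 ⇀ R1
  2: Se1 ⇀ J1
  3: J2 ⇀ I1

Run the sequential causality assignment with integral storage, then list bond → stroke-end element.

#0 |J2
#1 |J1
#2 |J1
#3 |I1

#2 |J1  (source Se1 imposes e)
#3 |I1  (I1 integral (f out))
#0 |J2  (J2 flow already set via bond 3)
#1 |J1  (J1: bond 0 brought flow, rest push out)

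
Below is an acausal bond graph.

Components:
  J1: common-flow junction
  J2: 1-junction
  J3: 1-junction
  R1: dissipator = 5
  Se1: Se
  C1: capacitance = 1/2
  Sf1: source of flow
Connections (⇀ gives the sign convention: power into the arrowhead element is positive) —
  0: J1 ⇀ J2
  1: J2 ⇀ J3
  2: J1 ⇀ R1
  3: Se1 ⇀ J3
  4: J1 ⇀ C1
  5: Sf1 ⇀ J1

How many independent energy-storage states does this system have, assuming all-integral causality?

β3 stroke at J3  (Se1: effort source, stroke at far end)
β5 stroke at Sf1  (Sf1 fixes flow; stroke at Sf1)
β0 stroke at J1  (common-f at J1 fixed by 5)
β2 stroke at J1  (J1 flow already set via bond 5)
β4 stroke at J1  (common-f at J1 fixed by 5)
β1 stroke at J2  (J2 flow already set via bond 0)

1  (C1 all integral)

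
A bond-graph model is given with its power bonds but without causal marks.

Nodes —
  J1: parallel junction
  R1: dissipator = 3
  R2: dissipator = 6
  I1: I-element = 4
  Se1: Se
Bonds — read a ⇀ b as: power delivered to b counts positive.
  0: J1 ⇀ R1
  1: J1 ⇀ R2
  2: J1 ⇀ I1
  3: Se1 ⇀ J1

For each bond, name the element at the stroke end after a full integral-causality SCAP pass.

β0 stroke→R1
β1 stroke→R2
β2 stroke→I1
β3 stroke→J1

bond 3 stroke at J1  (source Se1 imposes e)
bond 0 stroke at R1  (J1 effort already set via bond 3)
bond 1 stroke at R2  (common-e at J1 fixed by 3)
bond 2 stroke at I1  (0-jn J1 has e-setter on 3)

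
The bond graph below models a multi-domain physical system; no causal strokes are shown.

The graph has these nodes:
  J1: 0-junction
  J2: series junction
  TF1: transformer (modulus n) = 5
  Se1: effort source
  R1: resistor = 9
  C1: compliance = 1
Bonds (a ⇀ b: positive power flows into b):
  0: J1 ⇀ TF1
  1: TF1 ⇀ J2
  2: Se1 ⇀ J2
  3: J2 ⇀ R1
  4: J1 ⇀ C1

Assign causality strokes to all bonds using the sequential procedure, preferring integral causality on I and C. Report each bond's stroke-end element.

#2 →J2  (Se1 (Se) sets effort on bond)
#4 →J1  (C1 integral (e out))
#0 →TF1  (J1 effort already set via bond 4)
#1 →J2  (TF1: transformer flips bond 0)
#3 →R1  (J2 needs exactly one f-in)

β0 |TF1
β1 |J2
β2 |J2
β3 |R1
β4 |J1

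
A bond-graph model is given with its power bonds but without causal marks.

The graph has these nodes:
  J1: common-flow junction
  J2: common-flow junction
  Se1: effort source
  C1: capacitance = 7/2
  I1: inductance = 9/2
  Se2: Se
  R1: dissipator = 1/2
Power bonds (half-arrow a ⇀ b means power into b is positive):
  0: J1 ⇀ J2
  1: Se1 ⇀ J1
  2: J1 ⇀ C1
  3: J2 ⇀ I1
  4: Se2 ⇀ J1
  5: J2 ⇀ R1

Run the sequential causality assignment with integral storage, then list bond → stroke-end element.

b0 |J2
b1 |J1
b2 |J1
b3 |I1
b4 |J1
b5 |J2

b1 →J1  (Se1: effort source, stroke at far end)
b4 →J1  (Se2 fixes effort; stroke away)
b2 →J1  (C1: C, integral causality)
b0 →J2  (closing 1-jn rule on J1)
b3 →I1  (prefer integral on I1)
b5 →J2  (J2 flow already set via bond 3)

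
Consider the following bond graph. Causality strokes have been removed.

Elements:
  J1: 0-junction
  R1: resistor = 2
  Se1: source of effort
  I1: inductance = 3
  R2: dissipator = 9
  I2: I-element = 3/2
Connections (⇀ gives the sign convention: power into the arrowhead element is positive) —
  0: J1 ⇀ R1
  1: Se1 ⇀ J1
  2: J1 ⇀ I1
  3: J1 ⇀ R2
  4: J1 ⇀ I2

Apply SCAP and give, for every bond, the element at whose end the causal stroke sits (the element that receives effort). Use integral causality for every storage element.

#1 stroke→J1  (Se1: effort source, stroke at far end)
#0 stroke→R1  (J1: bond 1 brought effort, rest push out)
#2 stroke→I1  (0-jn J1 has e-setter on 1)
#3 stroke→R2  (0-jn J1 has e-setter on 1)
#4 stroke→I2  (common-e at J1 fixed by 1)

b0 stroke at R1
b1 stroke at J1
b2 stroke at I1
b3 stroke at R2
b4 stroke at I2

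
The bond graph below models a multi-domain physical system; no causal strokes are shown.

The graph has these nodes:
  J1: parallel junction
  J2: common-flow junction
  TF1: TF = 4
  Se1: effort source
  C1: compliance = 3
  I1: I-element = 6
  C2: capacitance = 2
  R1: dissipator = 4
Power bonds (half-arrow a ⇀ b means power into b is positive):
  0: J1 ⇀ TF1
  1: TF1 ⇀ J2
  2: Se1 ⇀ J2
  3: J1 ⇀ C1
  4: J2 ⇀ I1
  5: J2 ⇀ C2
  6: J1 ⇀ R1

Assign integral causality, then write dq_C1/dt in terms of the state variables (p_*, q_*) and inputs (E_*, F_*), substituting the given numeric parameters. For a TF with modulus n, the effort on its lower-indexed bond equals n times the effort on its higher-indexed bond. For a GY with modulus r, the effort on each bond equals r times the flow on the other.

β2 →J2  (Se1 (Se) sets effort on bond)
β3 →J1  (C1 integral (e out))
β0 →TF1  (J1: bond 3 brought effort, rest push out)
β6 →R1  (common-e at J1 fixed by 3)
β1 →J2  (TF1: transformer flips bond 0)
β4 →I1  (prefer integral on I1)
β5 →J2  (J2: bond 4 brought flow, rest push out)

dq_C1/dt = -p_I1/24 - q_C1/12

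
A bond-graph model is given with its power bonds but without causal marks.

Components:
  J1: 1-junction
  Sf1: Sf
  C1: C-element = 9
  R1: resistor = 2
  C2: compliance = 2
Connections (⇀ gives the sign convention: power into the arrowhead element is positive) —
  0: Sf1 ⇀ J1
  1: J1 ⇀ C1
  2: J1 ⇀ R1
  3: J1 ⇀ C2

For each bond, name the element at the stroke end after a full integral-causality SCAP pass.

b0 stroke→Sf1  (Sf1 (Sf) sets flow on bond)
b1 stroke→J1  (J1 flow already set via bond 0)
b2 stroke→J1  (common-f at J1 fixed by 0)
b3 stroke→J1  (J1 flow already set via bond 0)

bond 0 stroke at Sf1
bond 1 stroke at J1
bond 2 stroke at J1
bond 3 stroke at J1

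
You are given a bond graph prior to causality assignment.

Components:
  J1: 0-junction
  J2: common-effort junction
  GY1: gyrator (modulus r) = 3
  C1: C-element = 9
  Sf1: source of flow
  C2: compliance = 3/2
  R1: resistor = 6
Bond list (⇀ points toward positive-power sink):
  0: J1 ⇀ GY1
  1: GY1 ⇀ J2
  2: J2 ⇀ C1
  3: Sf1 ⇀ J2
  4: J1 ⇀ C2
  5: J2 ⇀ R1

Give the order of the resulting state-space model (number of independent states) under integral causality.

2  (C1, C2 all integral)

bond 3 stroke→Sf1  (source Sf1 imposes f)
bond 2 stroke→J2  (C1 integral (e out))
bond 1 stroke→GY1  (0-jn J2 has e-setter on 2)
bond 5 stroke→R1  (J2 effort already set via bond 2)
bond 0 stroke→GY1  (GY1: gyrator matches bond 1)
bond 4 stroke→J1  (J1 needs exactly one e-in)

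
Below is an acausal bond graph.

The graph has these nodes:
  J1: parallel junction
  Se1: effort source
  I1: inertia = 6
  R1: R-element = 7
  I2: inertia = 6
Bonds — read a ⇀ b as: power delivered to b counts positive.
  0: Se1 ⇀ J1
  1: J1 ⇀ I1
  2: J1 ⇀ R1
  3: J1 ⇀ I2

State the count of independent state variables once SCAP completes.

2  (I1, I2 all integral)

bond 0 |J1  (source Se1 imposes e)
bond 1 |I1  (0-jn J1 has e-setter on 0)
bond 2 |R1  (common-e at J1 fixed by 0)
bond 3 |I2  (0-jn J1 has e-setter on 0)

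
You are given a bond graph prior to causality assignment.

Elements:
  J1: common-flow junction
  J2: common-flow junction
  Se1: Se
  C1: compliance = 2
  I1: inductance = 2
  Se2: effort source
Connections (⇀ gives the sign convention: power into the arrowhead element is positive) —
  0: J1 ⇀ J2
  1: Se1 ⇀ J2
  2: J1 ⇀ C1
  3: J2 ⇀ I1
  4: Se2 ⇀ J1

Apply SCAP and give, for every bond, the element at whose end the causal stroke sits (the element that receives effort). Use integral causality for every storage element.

b0 stroke at J2
b1 stroke at J2
b2 stroke at J1
b3 stroke at I1
b4 stroke at J1

bond 1 →J2  (Se1: effort source, stroke at far end)
bond 4 →J1  (Se2 (Se) sets effort on bond)
bond 2 →J1  (C1: C, integral causality)
bond 0 →J2  (closing 1-jn rule on J1)
bond 3 →I1  (only one flow-in slot at J2)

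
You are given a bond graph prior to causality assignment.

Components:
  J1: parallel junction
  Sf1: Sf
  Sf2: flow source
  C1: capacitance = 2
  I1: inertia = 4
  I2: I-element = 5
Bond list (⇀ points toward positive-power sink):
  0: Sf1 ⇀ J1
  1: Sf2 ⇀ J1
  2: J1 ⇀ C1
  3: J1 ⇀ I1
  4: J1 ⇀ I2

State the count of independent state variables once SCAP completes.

3  (C1, I1, I2 all integral)

#0 stroke→Sf1  (Sf1: flow source, stroke at near end)
#1 stroke→Sf2  (Sf2 (Sf) sets flow on bond)
#2 stroke→J1  (C1 integral (e out))
#3 stroke→I1  (0-jn J1 has e-setter on 2)
#4 stroke→I2  (common-e at J1 fixed by 2)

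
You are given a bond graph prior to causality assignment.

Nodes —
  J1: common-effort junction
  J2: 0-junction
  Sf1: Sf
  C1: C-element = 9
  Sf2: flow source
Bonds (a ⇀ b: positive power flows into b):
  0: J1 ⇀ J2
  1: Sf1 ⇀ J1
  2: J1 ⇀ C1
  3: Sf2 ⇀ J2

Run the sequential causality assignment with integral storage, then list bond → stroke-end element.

b1 |Sf1  (Sf1 fixes flow; stroke at Sf1)
b3 |Sf2  (Sf2 (Sf) sets flow on bond)
b0 |J2  (J2 needs exactly one e-in)
b2 |J1  (J1 needs exactly one e-in)

b0 stroke→J2
b1 stroke→Sf1
b2 stroke→J1
b3 stroke→Sf2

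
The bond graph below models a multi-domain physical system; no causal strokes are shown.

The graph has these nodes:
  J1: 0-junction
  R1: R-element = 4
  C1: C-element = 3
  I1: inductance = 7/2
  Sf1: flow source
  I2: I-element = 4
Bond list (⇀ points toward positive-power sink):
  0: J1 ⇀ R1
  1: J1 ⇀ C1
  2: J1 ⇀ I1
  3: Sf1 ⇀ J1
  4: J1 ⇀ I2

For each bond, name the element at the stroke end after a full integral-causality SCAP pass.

b0 →R1
b1 →J1
b2 →I1
b3 →Sf1
b4 →I2

b3 |Sf1  (Sf1 (Sf) sets flow on bond)
b1 |J1  (C1 integral (e out))
b0 |R1  (J1 effort already set via bond 1)
b2 |I1  (J1: bond 1 brought effort, rest push out)
b4 |I2  (J1 effort already set via bond 1)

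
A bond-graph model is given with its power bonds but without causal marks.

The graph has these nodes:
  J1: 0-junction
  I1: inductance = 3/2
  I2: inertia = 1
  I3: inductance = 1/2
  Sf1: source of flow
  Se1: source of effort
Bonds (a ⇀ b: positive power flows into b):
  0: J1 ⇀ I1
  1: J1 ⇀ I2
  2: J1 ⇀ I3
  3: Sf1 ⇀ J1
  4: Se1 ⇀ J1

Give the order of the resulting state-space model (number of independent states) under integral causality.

3  (I1, I2, I3 all integral)

b3 →Sf1  (source Sf1 imposes f)
b4 →J1  (Se1 (Se) sets effort on bond)
b0 →I1  (0-jn J1 has e-setter on 4)
b1 →I2  (J1 effort already set via bond 4)
b2 →I3  (common-e at J1 fixed by 4)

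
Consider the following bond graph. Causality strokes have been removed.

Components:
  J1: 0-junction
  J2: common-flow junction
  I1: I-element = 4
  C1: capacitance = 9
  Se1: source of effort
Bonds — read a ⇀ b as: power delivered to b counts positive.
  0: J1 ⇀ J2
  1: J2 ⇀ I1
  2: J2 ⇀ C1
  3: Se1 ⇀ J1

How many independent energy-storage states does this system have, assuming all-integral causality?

2  (C1, I1 all integral)

β3 |J1  (Se1 fixes effort; stroke away)
β0 |J2  (common-e at J1 fixed by 3)
β1 |I1  (I1: I, integral causality)
β2 |J2  (J2 flow already set via bond 1)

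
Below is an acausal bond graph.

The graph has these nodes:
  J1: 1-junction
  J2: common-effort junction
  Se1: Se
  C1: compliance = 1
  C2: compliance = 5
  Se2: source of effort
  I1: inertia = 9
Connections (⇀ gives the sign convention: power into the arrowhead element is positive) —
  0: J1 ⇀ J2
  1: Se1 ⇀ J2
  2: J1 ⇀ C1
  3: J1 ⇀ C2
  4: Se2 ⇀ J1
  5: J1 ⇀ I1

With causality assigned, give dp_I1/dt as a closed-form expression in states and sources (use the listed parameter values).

dp_I1/dt = -E_Se1 + E_Se2 - q_C1 - q_C2/5

β1 stroke→J2  (Se1: effort source, stroke at far end)
β4 stroke→J1  (Se2 (Se) sets effort on bond)
β0 stroke→J1  (J2 effort already set via bond 1)
β2 stroke→J1  (C1 integral (e out))
β3 stroke→J1  (prefer integral on C2)
β5 stroke→I1  (closing 1-jn rule on J1)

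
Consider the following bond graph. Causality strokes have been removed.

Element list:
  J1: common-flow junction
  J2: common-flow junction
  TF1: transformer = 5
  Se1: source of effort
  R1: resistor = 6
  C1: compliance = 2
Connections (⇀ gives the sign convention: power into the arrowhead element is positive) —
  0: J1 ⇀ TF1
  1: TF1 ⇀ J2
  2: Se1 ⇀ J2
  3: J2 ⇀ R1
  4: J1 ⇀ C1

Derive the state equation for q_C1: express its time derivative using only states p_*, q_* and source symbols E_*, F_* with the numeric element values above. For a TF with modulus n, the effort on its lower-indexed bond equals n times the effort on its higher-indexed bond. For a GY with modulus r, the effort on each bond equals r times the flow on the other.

bond 2 stroke→J2  (source Se1 imposes e)
bond 4 stroke→J1  (prefer integral on C1)
bond 0 stroke→TF1  (closing 1-jn rule on J1)
bond 1 stroke→J2  (TF1 one-in-one-out from 0)
bond 3 stroke→R1  (closing 1-jn rule on J2)

dq_C1/dt = E_Se1/30 - q_C1/300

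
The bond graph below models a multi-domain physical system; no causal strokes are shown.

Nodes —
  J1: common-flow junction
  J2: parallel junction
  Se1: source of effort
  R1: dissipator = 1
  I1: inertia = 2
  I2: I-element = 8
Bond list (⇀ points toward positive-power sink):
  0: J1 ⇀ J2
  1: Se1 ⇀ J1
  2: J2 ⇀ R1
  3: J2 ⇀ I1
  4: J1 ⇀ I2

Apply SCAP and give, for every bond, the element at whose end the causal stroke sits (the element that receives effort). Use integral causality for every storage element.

β0 →J1
β1 →J1
β2 →J2
β3 →I1
β4 →I2

b1 |J1  (source Se1 imposes e)
b3 |I1  (prefer integral on I1)
b4 |I2  (I2 integral (f out))
b0 |J1  (J1 flow already set via bond 4)
b2 |J2  (closing 0-jn rule on J2)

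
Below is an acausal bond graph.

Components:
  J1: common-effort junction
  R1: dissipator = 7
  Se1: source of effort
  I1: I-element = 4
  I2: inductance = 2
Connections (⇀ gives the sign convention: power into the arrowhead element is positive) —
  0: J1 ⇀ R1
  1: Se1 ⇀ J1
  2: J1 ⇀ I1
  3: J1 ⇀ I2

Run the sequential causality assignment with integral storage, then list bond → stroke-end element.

#0 stroke at R1
#1 stroke at J1
#2 stroke at I1
#3 stroke at I2

bond 1 →J1  (Se1: effort source, stroke at far end)
bond 0 →R1  (common-e at J1 fixed by 1)
bond 2 →I1  (J1 effort already set via bond 1)
bond 3 →I2  (J1 effort already set via bond 1)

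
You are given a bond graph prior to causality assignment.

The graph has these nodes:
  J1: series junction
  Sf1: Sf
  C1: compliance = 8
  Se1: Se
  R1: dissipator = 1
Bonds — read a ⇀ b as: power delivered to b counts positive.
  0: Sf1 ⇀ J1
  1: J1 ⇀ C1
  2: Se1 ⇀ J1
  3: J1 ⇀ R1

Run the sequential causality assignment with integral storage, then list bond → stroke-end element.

#0 |Sf1  (Sf1 (Sf) sets flow on bond)
#2 |J1  (Se1 fixes effort; stroke away)
#1 |J1  (J1 flow already set via bond 0)
#3 |J1  (common-f at J1 fixed by 0)

#0 stroke→Sf1
#1 stroke→J1
#2 stroke→J1
#3 stroke→J1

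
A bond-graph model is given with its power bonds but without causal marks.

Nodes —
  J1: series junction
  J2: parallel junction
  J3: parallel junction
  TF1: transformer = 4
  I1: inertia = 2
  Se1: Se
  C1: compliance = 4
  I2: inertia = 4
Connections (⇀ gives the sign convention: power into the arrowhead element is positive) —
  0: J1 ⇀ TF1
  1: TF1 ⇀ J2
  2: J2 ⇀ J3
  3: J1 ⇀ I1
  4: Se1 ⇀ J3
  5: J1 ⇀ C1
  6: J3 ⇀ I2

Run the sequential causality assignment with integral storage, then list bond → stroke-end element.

b4 |J3  (source Se1 imposes e)
b2 |J2  (common-e at J3 fixed by 4)
b6 |I2  (0-jn J3 has e-setter on 4)
b1 |TF1  (common-e at J2 fixed by 2)
b0 |J1  (TF1: transformer flips bond 1)
b3 |I1  (prefer integral on I1)
b5 |J1  (J1 flow already set via bond 3)

bond 0 |J1
bond 1 |TF1
bond 2 |J2
bond 3 |I1
bond 4 |J3
bond 5 |J1
bond 6 |I2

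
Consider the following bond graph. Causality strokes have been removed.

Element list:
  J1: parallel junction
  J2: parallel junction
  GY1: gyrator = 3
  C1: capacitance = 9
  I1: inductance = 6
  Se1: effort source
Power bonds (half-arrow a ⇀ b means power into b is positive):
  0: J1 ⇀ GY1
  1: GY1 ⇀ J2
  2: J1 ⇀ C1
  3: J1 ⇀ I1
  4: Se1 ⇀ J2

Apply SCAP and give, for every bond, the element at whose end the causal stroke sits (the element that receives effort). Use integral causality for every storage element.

b0 |GY1
b1 |GY1
b2 |J1
b3 |I1
b4 |J2

β4 stroke at J2  (Se1: effort source, stroke at far end)
β1 stroke at GY1  (J2: bond 4 brought effort, rest push out)
β0 stroke at GY1  (GY GY1: same side as bond 1)
β2 stroke at J1  (prefer integral on C1)
β3 stroke at I1  (J1 effort already set via bond 2)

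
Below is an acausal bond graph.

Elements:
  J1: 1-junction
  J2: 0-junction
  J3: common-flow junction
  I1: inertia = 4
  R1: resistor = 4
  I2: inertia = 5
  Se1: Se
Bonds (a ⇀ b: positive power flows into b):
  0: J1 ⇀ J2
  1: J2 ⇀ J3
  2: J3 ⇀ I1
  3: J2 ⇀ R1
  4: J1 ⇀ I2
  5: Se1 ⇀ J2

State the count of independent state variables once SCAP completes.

2  (I1, I2 all integral)

b5 stroke at J2  (Se1 fixes effort; stroke away)
b0 stroke at J1  (common-e at J2 fixed by 5)
b1 stroke at J3  (common-e at J2 fixed by 5)
b3 stroke at R1  (J2: bond 5 brought effort, rest push out)
b2 stroke at I1  (J3: last free bond brings flow in)
b4 stroke at I2  (J1 needs exactly one f-in)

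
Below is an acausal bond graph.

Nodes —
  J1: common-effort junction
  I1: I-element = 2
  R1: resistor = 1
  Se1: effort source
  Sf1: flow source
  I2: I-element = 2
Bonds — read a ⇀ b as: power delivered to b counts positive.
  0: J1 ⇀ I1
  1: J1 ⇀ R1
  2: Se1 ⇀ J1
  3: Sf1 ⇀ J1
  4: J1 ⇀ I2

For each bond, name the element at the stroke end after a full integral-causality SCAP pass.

#2 stroke→J1  (Se1: effort source, stroke at far end)
#3 stroke→Sf1  (Sf1 fixes flow; stroke at Sf1)
#0 stroke→I1  (0-jn J1 has e-setter on 2)
#1 stroke→R1  (common-e at J1 fixed by 2)
#4 stroke→I2  (common-e at J1 fixed by 2)

#0 |I1
#1 |R1
#2 |J1
#3 |Sf1
#4 |I2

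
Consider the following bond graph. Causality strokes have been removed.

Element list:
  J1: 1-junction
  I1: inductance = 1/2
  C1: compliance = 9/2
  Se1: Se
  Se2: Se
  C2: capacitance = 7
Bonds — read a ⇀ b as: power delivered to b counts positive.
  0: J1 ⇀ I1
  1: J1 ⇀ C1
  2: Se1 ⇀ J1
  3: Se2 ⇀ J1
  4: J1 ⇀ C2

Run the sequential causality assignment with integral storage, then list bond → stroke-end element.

β2 |J1  (source Se1 imposes e)
β3 |J1  (source Se2 imposes e)
β0 |I1  (I1 outputs flow p/I1)
β1 |J1  (J1: bond 0 brought flow, rest push out)
β4 |J1  (common-f at J1 fixed by 0)

bond 0 stroke→I1
bond 1 stroke→J1
bond 2 stroke→J1
bond 3 stroke→J1
bond 4 stroke→J1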